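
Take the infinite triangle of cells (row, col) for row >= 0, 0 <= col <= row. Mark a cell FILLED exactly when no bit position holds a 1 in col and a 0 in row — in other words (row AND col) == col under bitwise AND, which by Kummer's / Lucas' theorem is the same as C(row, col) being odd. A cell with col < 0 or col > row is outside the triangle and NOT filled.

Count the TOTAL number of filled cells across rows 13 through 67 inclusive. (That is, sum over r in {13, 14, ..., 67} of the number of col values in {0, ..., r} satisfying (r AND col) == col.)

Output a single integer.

r13=1101 pc3: +8 =8
r14=1110 pc3: +8 =16
r15=1111 pc4: +16 =32
r16=10000 pc1: +2 =34
r17=10001 pc2: +4 =38
r18=10010 pc2: +4 =42
r19=10011 pc3: +8 =50
r20=10100 pc2: +4 =54
r21=10101 pc3: +8 =62
r22=10110 pc3: +8 =70
r23=10111 pc4: +16 =86
r24=11000 pc2: +4 =90
r25=11001 pc3: +8 =98
r26=11010 pc3: +8 =106
r27=11011 pc4: +16 =122
r28=11100 pc3: +8 =130
r29=11101 pc4: +16 =146
r30=11110 pc4: +16 =162
r31=11111 pc5: +32 =194
r32=100000 pc1: +2 =196
r33=100001 pc2: +4 =200
r34=100010 pc2: +4 =204
r35=100011 pc3: +8 =212
r36=100100 pc2: +4 =216
r37=100101 pc3: +8 =224
r38=100110 pc3: +8 =232
r39=100111 pc4: +16 =248
r40=101000 pc2: +4 =252
r41=101001 pc3: +8 =260
r42=101010 pc3: +8 =268
r43=101011 pc4: +16 =284
r44=101100 pc3: +8 =292
r45=101101 pc4: +16 =308
r46=101110 pc4: +16 =324
r47=101111 pc5: +32 =356
r48=110000 pc2: +4 =360
r49=110001 pc3: +8 =368
r50=110010 pc3: +8 =376
r51=110011 pc4: +16 =392
r52=110100 pc3: +8 =400
r53=110101 pc4: +16 =416
r54=110110 pc4: +16 =432
r55=110111 pc5: +32 =464
r56=111000 pc3: +8 =472
r57=111001 pc4: +16 =488
r58=111010 pc4: +16 =504
r59=111011 pc5: +32 =536
r60=111100 pc4: +16 =552
r61=111101 pc5: +32 =584
r62=111110 pc5: +32 =616
r63=111111 pc6: +64 =680
r64=1000000 pc1: +2 =682
r65=1000001 pc2: +4 =686
r66=1000010 pc2: +4 =690
r67=1000011 pc3: +8 =698

Answer: 698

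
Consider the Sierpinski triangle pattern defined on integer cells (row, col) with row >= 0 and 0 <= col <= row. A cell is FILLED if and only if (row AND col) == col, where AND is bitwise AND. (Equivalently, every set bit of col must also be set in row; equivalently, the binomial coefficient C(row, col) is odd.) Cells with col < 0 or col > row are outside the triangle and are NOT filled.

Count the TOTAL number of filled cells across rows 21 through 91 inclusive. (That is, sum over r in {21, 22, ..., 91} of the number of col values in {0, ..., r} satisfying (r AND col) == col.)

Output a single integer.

r21=10101 pc3: +8 =8
r22=10110 pc3: +8 =16
r23=10111 pc4: +16 =32
r24=11000 pc2: +4 =36
r25=11001 pc3: +8 =44
r26=11010 pc3: +8 =52
r27=11011 pc4: +16 =68
r28=11100 pc3: +8 =76
r29=11101 pc4: +16 =92
r30=11110 pc4: +16 =108
r31=11111 pc5: +32 =140
r32=100000 pc1: +2 =142
r33=100001 pc2: +4 =146
r34=100010 pc2: +4 =150
r35=100011 pc3: +8 =158
r36=100100 pc2: +4 =162
r37=100101 pc3: +8 =170
r38=100110 pc3: +8 =178
r39=100111 pc4: +16 =194
r40=101000 pc2: +4 =198
r41=101001 pc3: +8 =206
r42=101010 pc3: +8 =214
r43=101011 pc4: +16 =230
r44=101100 pc3: +8 =238
r45=101101 pc4: +16 =254
r46=101110 pc4: +16 =270
r47=101111 pc5: +32 =302
r48=110000 pc2: +4 =306
r49=110001 pc3: +8 =314
r50=110010 pc3: +8 =322
r51=110011 pc4: +16 =338
r52=110100 pc3: +8 =346
r53=110101 pc4: +16 =362
r54=110110 pc4: +16 =378
r55=110111 pc5: +32 =410
r56=111000 pc3: +8 =418
r57=111001 pc4: +16 =434
r58=111010 pc4: +16 =450
r59=111011 pc5: +32 =482
r60=111100 pc4: +16 =498
r61=111101 pc5: +32 =530
r62=111110 pc5: +32 =562
r63=111111 pc6: +64 =626
r64=1000000 pc1: +2 =628
r65=1000001 pc2: +4 =632
r66=1000010 pc2: +4 =636
r67=1000011 pc3: +8 =644
r68=1000100 pc2: +4 =648
r69=1000101 pc3: +8 =656
r70=1000110 pc3: +8 =664
r71=1000111 pc4: +16 =680
r72=1001000 pc2: +4 =684
r73=1001001 pc3: +8 =692
r74=1001010 pc3: +8 =700
r75=1001011 pc4: +16 =716
r76=1001100 pc3: +8 =724
r77=1001101 pc4: +16 =740
r78=1001110 pc4: +16 =756
r79=1001111 pc5: +32 =788
r80=1010000 pc2: +4 =792
r81=1010001 pc3: +8 =800
r82=1010010 pc3: +8 =808
r83=1010011 pc4: +16 =824
r84=1010100 pc3: +8 =832
r85=1010101 pc4: +16 =848
r86=1010110 pc4: +16 =864
r87=1010111 pc5: +32 =896
r88=1011000 pc3: +8 =904
r89=1011001 pc4: +16 =920
r90=1011010 pc4: +16 =936
r91=1011011 pc5: +32 =968

Answer: 968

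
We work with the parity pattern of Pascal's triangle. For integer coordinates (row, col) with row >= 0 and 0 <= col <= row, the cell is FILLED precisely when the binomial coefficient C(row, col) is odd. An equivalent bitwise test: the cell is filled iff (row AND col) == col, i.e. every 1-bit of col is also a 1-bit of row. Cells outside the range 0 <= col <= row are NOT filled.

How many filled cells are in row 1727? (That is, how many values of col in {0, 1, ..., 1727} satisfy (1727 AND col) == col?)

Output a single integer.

1727 in binary = 11010111111
popcount(1727) = number of 1-bits in 11010111111 = 9
A col c satisfies (1727 AND c) == c iff every set bit of c is also set in 1727; each of the 9 set bits of 1727 can independently be on or off in c.
count = 2^9 = 512

Answer: 512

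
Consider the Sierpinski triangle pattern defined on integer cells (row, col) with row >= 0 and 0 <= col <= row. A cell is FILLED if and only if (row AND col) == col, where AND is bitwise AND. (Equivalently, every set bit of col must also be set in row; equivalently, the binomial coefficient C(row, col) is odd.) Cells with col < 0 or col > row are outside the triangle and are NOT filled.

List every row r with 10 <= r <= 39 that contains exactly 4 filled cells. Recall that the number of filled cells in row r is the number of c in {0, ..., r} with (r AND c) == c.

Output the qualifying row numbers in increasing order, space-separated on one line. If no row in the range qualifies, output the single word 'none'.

Row r has 2^popcount(r) filled cells, so we need popcount(r) = log2(4) = 2.
Scan r = 10..39 and keep those with exactly 2 one-bits:
r=10=1010 popcount=2 -> KEEP
r=11=1011 popcount=3 -> skip
r=12=1100 popcount=2 -> KEEP
r=13=1101 popcount=3 -> skip
r=14=1110 popcount=3 -> skip
r=15=1111 popcount=4 -> skip
r=16=10000 popcount=1 -> skip
r=17=10001 popcount=2 -> KEEP
r=18=10010 popcount=2 -> KEEP
r=19=10011 popcount=3 -> skip
r=20=10100 popcount=2 -> KEEP
r=21=10101 popcount=3 -> skip
r=22=10110 popcount=3 -> skip
r=23=10111 popcount=4 -> skip
r=24=11000 popcount=2 -> KEEP
r=25=11001 popcount=3 -> skip
r=26=11010 popcount=3 -> skip
r=27=11011 popcount=4 -> skip
r=28=11100 popcount=3 -> skip
r=29=11101 popcount=4 -> skip
r=30=11110 popcount=4 -> skip
r=31=11111 popcount=5 -> skip
r=32=100000 popcount=1 -> skip
r=33=100001 popcount=2 -> KEEP
r=34=100010 popcount=2 -> KEEP
r=35=100011 popcount=3 -> skip
r=36=100100 popcount=2 -> KEEP
r=37=100101 popcount=3 -> skip
r=38=100110 popcount=3 -> skip
r=39=100111 popcount=4 -> skip
Kept rows: 10 12 17 18 20 24 33 34 36

Answer: 10 12 17 18 20 24 33 34 36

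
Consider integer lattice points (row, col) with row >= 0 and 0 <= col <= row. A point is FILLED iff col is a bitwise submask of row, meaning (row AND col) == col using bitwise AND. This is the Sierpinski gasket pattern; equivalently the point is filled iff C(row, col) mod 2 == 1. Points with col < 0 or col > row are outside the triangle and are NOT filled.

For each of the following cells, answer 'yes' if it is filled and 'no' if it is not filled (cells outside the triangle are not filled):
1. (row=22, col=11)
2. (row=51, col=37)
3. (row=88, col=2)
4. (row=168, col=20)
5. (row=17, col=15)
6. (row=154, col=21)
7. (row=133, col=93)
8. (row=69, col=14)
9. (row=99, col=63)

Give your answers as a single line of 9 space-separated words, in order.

Answer: no no no no no no no no no

Derivation:
(22,11): row=0b10110, col=0b1011, row AND col = 0b10 = 2; 2 != 11 -> empty
(51,37): row=0b110011, col=0b100101, row AND col = 0b100001 = 33; 33 != 37 -> empty
(88,2): row=0b1011000, col=0b10, row AND col = 0b0 = 0; 0 != 2 -> empty
(168,20): row=0b10101000, col=0b10100, row AND col = 0b0 = 0; 0 != 20 -> empty
(17,15): row=0b10001, col=0b1111, row AND col = 0b1 = 1; 1 != 15 -> empty
(154,21): row=0b10011010, col=0b10101, row AND col = 0b10000 = 16; 16 != 21 -> empty
(133,93): row=0b10000101, col=0b1011101, row AND col = 0b101 = 5; 5 != 93 -> empty
(69,14): row=0b1000101, col=0b1110, row AND col = 0b100 = 4; 4 != 14 -> empty
(99,63): row=0b1100011, col=0b111111, row AND col = 0b100011 = 35; 35 != 63 -> empty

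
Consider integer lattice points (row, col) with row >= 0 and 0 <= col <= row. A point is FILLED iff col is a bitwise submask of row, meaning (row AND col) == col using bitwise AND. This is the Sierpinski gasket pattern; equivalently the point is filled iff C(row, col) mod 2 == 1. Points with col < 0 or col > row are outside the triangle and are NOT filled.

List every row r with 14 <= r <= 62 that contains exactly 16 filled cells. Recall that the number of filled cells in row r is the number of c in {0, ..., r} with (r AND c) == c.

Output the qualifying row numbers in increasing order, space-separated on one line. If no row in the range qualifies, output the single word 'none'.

Row r has 2^popcount(r) filled cells, so we need popcount(r) = log2(16) = 4.
Scan r = 14..62 and keep those with exactly 4 one-bits:
r=14=1110 popcount=3 -> skip
r=15=1111 popcount=4 -> KEEP
r=16=10000 popcount=1 -> skip
r=17=10001 popcount=2 -> skip
r=18=10010 popcount=2 -> skip
r=19=10011 popcount=3 -> skip
r=20=10100 popcount=2 -> skip
r=21=10101 popcount=3 -> skip
r=22=10110 popcount=3 -> skip
r=23=10111 popcount=4 -> KEEP
r=24=11000 popcount=2 -> skip
r=25=11001 popcount=3 -> skip
r=26=11010 popcount=3 -> skip
r=27=11011 popcount=4 -> KEEP
r=28=11100 popcount=3 -> skip
r=29=11101 popcount=4 -> KEEP
r=30=11110 popcount=4 -> KEEP
r=31=11111 popcount=5 -> skip
r=32=100000 popcount=1 -> skip
r=33=100001 popcount=2 -> skip
r=34=100010 popcount=2 -> skip
r=35=100011 popcount=3 -> skip
r=36=100100 popcount=2 -> skip
r=37=100101 popcount=3 -> skip
r=38=100110 popcount=3 -> skip
r=39=100111 popcount=4 -> KEEP
r=40=101000 popcount=2 -> skip
r=41=101001 popcount=3 -> skip
r=42=101010 popcount=3 -> skip
r=43=101011 popcount=4 -> KEEP
r=44=101100 popcount=3 -> skip
r=45=101101 popcount=4 -> KEEP
r=46=101110 popcount=4 -> KEEP
r=47=101111 popcount=5 -> skip
r=48=110000 popcount=2 -> skip
r=49=110001 popcount=3 -> skip
r=50=110010 popcount=3 -> skip
r=51=110011 popcount=4 -> KEEP
r=52=110100 popcount=3 -> skip
r=53=110101 popcount=4 -> KEEP
r=54=110110 popcount=4 -> KEEP
r=55=110111 popcount=5 -> skip
r=56=111000 popcount=3 -> skip
r=57=111001 popcount=4 -> KEEP
r=58=111010 popcount=4 -> KEEP
r=59=111011 popcount=5 -> skip
r=60=111100 popcount=4 -> KEEP
r=61=111101 popcount=5 -> skip
r=62=111110 popcount=5 -> skip
Kept rows: 15 23 27 29 30 39 43 45 46 51 53 54 57 58 60

Answer: 15 23 27 29 30 39 43 45 46 51 53 54 57 58 60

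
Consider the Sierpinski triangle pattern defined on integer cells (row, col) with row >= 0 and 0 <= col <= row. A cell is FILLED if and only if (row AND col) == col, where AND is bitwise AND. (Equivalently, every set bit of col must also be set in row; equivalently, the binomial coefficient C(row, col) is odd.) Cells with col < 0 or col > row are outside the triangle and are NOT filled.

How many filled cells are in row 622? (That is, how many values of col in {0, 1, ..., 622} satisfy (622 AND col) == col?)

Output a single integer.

Answer: 64

Derivation:
622 in binary = 1001101110
popcount(622) = number of 1-bits in 1001101110 = 6
A col c satisfies (622 AND c) == c iff every set bit of c is also set in 622; each of the 6 set bits of 622 can independently be on or off in c.
count = 2^6 = 64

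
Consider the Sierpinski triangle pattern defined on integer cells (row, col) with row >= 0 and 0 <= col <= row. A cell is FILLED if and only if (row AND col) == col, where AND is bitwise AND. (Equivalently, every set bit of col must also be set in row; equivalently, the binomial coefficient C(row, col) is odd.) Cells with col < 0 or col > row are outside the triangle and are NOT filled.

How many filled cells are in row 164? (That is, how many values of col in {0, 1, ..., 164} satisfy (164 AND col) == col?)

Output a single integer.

164 in binary = 10100100
popcount(164) = number of 1-bits in 10100100 = 3
A col c satisfies (164 AND c) == c iff every set bit of c is also set in 164; each of the 3 set bits of 164 can independently be on or off in c.
count = 2^3 = 8

Answer: 8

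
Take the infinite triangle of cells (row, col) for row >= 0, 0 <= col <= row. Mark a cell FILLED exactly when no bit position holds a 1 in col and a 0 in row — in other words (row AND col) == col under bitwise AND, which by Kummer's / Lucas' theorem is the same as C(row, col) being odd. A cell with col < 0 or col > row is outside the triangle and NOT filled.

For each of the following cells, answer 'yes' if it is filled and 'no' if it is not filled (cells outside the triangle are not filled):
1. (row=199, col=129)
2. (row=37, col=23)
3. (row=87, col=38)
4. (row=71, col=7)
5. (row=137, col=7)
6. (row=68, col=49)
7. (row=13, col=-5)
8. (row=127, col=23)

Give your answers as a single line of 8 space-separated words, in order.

Answer: yes no no yes no no no yes

Derivation:
(199,129): row=0b11000111, col=0b10000001, row AND col = 0b10000001 = 129; 129 == 129 -> filled
(37,23): row=0b100101, col=0b10111, row AND col = 0b101 = 5; 5 != 23 -> empty
(87,38): row=0b1010111, col=0b100110, row AND col = 0b110 = 6; 6 != 38 -> empty
(71,7): row=0b1000111, col=0b111, row AND col = 0b111 = 7; 7 == 7 -> filled
(137,7): row=0b10001001, col=0b111, row AND col = 0b1 = 1; 1 != 7 -> empty
(68,49): row=0b1000100, col=0b110001, row AND col = 0b0 = 0; 0 != 49 -> empty
(13,-5): col outside [0, 13] -> not filled
(127,23): row=0b1111111, col=0b10111, row AND col = 0b10111 = 23; 23 == 23 -> filled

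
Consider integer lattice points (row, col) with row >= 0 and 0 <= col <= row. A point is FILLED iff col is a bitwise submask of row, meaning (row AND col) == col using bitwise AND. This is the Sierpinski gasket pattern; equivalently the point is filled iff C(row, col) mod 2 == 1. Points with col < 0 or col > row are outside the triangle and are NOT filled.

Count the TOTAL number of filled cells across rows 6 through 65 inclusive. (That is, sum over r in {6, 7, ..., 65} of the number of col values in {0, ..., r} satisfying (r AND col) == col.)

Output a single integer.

r6=110 pc2: +4 =4
r7=111 pc3: +8 =12
r8=1000 pc1: +2 =14
r9=1001 pc2: +4 =18
r10=1010 pc2: +4 =22
r11=1011 pc3: +8 =30
r12=1100 pc2: +4 =34
r13=1101 pc3: +8 =42
r14=1110 pc3: +8 =50
r15=1111 pc4: +16 =66
r16=10000 pc1: +2 =68
r17=10001 pc2: +4 =72
r18=10010 pc2: +4 =76
r19=10011 pc3: +8 =84
r20=10100 pc2: +4 =88
r21=10101 pc3: +8 =96
r22=10110 pc3: +8 =104
r23=10111 pc4: +16 =120
r24=11000 pc2: +4 =124
r25=11001 pc3: +8 =132
r26=11010 pc3: +8 =140
r27=11011 pc4: +16 =156
r28=11100 pc3: +8 =164
r29=11101 pc4: +16 =180
r30=11110 pc4: +16 =196
r31=11111 pc5: +32 =228
r32=100000 pc1: +2 =230
r33=100001 pc2: +4 =234
r34=100010 pc2: +4 =238
r35=100011 pc3: +8 =246
r36=100100 pc2: +4 =250
r37=100101 pc3: +8 =258
r38=100110 pc3: +8 =266
r39=100111 pc4: +16 =282
r40=101000 pc2: +4 =286
r41=101001 pc3: +8 =294
r42=101010 pc3: +8 =302
r43=101011 pc4: +16 =318
r44=101100 pc3: +8 =326
r45=101101 pc4: +16 =342
r46=101110 pc4: +16 =358
r47=101111 pc5: +32 =390
r48=110000 pc2: +4 =394
r49=110001 pc3: +8 =402
r50=110010 pc3: +8 =410
r51=110011 pc4: +16 =426
r52=110100 pc3: +8 =434
r53=110101 pc4: +16 =450
r54=110110 pc4: +16 =466
r55=110111 pc5: +32 =498
r56=111000 pc3: +8 =506
r57=111001 pc4: +16 =522
r58=111010 pc4: +16 =538
r59=111011 pc5: +32 =570
r60=111100 pc4: +16 =586
r61=111101 pc5: +32 =618
r62=111110 pc5: +32 =650
r63=111111 pc6: +64 =714
r64=1000000 pc1: +2 =716
r65=1000001 pc2: +4 =720

Answer: 720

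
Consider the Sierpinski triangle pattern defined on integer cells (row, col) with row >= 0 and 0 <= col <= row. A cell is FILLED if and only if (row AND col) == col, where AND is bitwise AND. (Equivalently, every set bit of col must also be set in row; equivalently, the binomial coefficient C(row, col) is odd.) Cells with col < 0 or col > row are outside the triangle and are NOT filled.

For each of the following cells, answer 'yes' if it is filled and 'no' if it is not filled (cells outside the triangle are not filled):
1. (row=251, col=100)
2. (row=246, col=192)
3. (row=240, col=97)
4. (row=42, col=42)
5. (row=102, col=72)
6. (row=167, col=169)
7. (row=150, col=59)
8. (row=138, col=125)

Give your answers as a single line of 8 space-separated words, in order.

(251,100): row=0b11111011, col=0b1100100, row AND col = 0b1100000 = 96; 96 != 100 -> empty
(246,192): row=0b11110110, col=0b11000000, row AND col = 0b11000000 = 192; 192 == 192 -> filled
(240,97): row=0b11110000, col=0b1100001, row AND col = 0b1100000 = 96; 96 != 97 -> empty
(42,42): row=0b101010, col=0b101010, row AND col = 0b101010 = 42; 42 == 42 -> filled
(102,72): row=0b1100110, col=0b1001000, row AND col = 0b1000000 = 64; 64 != 72 -> empty
(167,169): col outside [0, 167] -> not filled
(150,59): row=0b10010110, col=0b111011, row AND col = 0b10010 = 18; 18 != 59 -> empty
(138,125): row=0b10001010, col=0b1111101, row AND col = 0b1000 = 8; 8 != 125 -> empty

Answer: no yes no yes no no no no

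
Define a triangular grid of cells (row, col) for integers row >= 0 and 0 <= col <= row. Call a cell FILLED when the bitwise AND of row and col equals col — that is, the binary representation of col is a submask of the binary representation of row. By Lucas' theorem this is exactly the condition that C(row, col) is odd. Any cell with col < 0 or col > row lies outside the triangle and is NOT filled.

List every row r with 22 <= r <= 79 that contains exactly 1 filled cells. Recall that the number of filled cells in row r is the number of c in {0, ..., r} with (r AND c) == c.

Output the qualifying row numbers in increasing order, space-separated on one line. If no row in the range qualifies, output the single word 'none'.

Answer: none

Derivation:
Row r has 2^popcount(r) filled cells, so we need popcount(r) = log2(1) = 0.
Scan r = 22..79 and keep those with exactly 0 one-bits:
r=22=10110 popcount=3 -> skip
r=23=10111 popcount=4 -> skip
r=24=11000 popcount=2 -> skip
r=25=11001 popcount=3 -> skip
r=26=11010 popcount=3 -> skip
r=27=11011 popcount=4 -> skip
r=28=11100 popcount=3 -> skip
r=29=11101 popcount=4 -> skip
r=30=11110 popcount=4 -> skip
r=31=11111 popcount=5 -> skip
r=32=100000 popcount=1 -> skip
r=33=100001 popcount=2 -> skip
r=34=100010 popcount=2 -> skip
r=35=100011 popcount=3 -> skip
r=36=100100 popcount=2 -> skip
r=37=100101 popcount=3 -> skip
r=38=100110 popcount=3 -> skip
r=39=100111 popcount=4 -> skip
r=40=101000 popcount=2 -> skip
r=41=101001 popcount=3 -> skip
r=42=101010 popcount=3 -> skip
r=43=101011 popcount=4 -> skip
r=44=101100 popcount=3 -> skip
r=45=101101 popcount=4 -> skip
r=46=101110 popcount=4 -> skip
r=47=101111 popcount=5 -> skip
r=48=110000 popcount=2 -> skip
r=49=110001 popcount=3 -> skip
r=50=110010 popcount=3 -> skip
r=51=110011 popcount=4 -> skip
r=52=110100 popcount=3 -> skip
r=53=110101 popcount=4 -> skip
r=54=110110 popcount=4 -> skip
r=55=110111 popcount=5 -> skip
r=56=111000 popcount=3 -> skip
r=57=111001 popcount=4 -> skip
r=58=111010 popcount=4 -> skip
r=59=111011 popcount=5 -> skip
r=60=111100 popcount=4 -> skip
r=61=111101 popcount=5 -> skip
r=62=111110 popcount=5 -> skip
r=63=111111 popcount=6 -> skip
r=64=1000000 popcount=1 -> skip
r=65=1000001 popcount=2 -> skip
r=66=1000010 popcount=2 -> skip
r=67=1000011 popcount=3 -> skip
r=68=1000100 popcount=2 -> skip
r=69=1000101 popcount=3 -> skip
r=70=1000110 popcount=3 -> skip
r=71=1000111 popcount=4 -> skip
r=72=1001000 popcount=2 -> skip
r=73=1001001 popcount=3 -> skip
r=74=1001010 popcount=3 -> skip
r=75=1001011 popcount=4 -> skip
r=76=1001100 popcount=3 -> skip
r=77=1001101 popcount=4 -> skip
r=78=1001110 popcount=4 -> skip
r=79=1001111 popcount=5 -> skip
Kept rows: none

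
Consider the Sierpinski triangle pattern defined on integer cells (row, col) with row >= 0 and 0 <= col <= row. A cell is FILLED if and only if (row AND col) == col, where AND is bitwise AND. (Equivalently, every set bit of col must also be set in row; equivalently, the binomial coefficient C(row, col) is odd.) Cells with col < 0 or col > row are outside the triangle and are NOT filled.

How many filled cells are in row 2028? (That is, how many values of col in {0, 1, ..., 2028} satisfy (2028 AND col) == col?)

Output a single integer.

Answer: 256

Derivation:
2028 in binary = 11111101100
popcount(2028) = number of 1-bits in 11111101100 = 8
A col c satisfies (2028 AND c) == c iff every set bit of c is also set in 2028; each of the 8 set bits of 2028 can independently be on or off in c.
count = 2^8 = 256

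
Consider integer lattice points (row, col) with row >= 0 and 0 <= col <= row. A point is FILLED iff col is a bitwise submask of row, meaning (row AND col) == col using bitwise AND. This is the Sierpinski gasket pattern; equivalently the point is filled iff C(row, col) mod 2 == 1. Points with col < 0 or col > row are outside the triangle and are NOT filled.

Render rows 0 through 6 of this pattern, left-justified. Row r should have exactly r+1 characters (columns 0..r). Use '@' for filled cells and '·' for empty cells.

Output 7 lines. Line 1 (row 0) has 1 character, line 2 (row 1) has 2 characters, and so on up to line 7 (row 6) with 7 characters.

r0=0: @
r1=1: @@
r2=10: @·@
r3=11: @@@@
r4=100: @···@
r5=101: @@··@@
r6=110: @·@·@·@

Answer: @
@@
@·@
@@@@
@···@
@@··@@
@·@·@·@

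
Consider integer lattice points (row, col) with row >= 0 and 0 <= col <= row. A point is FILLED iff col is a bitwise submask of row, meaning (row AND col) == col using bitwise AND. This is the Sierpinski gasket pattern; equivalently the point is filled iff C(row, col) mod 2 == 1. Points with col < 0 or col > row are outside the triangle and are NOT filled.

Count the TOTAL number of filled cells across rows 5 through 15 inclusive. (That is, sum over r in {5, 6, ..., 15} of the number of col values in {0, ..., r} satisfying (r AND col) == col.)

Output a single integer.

Answer: 70

Derivation:
r5=101 pc2: +4 =4
r6=110 pc2: +4 =8
r7=111 pc3: +8 =16
r8=1000 pc1: +2 =18
r9=1001 pc2: +4 =22
r10=1010 pc2: +4 =26
r11=1011 pc3: +8 =34
r12=1100 pc2: +4 =38
r13=1101 pc3: +8 =46
r14=1110 pc3: +8 =54
r15=1111 pc4: +16 =70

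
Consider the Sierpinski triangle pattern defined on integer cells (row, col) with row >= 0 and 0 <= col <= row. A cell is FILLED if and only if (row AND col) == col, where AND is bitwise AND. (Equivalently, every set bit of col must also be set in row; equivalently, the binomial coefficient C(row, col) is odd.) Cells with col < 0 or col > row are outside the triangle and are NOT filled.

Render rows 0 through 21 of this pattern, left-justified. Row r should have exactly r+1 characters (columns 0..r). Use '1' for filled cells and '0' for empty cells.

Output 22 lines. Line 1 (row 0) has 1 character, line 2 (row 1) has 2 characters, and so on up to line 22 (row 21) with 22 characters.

Answer: 1
11
101
1111
10001
110011
1010101
11111111
100000001
1100000011
10100000101
111100001111
1000100010001
11001100110011
101010101010101
1111111111111111
10000000000000001
110000000000000011
1010000000000000101
11110000000000001111
100010000000000010001
1100110000000000110011

Derivation:
r0=0: 1
r1=1: 11
r2=10: 101
r3=11: 1111
r4=100: 10001
r5=101: 110011
r6=110: 1010101
r7=111: 11111111
r8=1000: 100000001
r9=1001: 1100000011
r10=1010: 10100000101
r11=1011: 111100001111
r12=1100: 1000100010001
r13=1101: 11001100110011
r14=1110: 101010101010101
r15=1111: 1111111111111111
r16=10000: 10000000000000001
r17=10001: 110000000000000011
r18=10010: 1010000000000000101
r19=10011: 11110000000000001111
r20=10100: 100010000000000010001
r21=10101: 1100110000000000110011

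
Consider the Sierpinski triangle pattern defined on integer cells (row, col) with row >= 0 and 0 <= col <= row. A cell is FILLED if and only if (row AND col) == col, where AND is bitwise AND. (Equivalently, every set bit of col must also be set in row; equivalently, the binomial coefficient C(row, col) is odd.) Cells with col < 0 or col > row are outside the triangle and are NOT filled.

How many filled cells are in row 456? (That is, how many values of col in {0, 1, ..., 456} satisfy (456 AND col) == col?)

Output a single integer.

456 in binary = 111001000
popcount(456) = number of 1-bits in 111001000 = 4
A col c satisfies (456 AND c) == c iff every set bit of c is also set in 456; each of the 4 set bits of 456 can independently be on or off in c.
count = 2^4 = 16

Answer: 16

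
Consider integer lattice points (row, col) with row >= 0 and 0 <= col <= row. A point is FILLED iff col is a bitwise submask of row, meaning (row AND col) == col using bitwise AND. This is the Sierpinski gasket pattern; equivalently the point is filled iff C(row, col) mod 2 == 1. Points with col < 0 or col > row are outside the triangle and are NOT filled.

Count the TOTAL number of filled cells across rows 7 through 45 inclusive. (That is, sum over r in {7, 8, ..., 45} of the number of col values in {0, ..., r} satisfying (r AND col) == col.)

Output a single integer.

r7=111 pc3: +8 =8
r8=1000 pc1: +2 =10
r9=1001 pc2: +4 =14
r10=1010 pc2: +4 =18
r11=1011 pc3: +8 =26
r12=1100 pc2: +4 =30
r13=1101 pc3: +8 =38
r14=1110 pc3: +8 =46
r15=1111 pc4: +16 =62
r16=10000 pc1: +2 =64
r17=10001 pc2: +4 =68
r18=10010 pc2: +4 =72
r19=10011 pc3: +8 =80
r20=10100 pc2: +4 =84
r21=10101 pc3: +8 =92
r22=10110 pc3: +8 =100
r23=10111 pc4: +16 =116
r24=11000 pc2: +4 =120
r25=11001 pc3: +8 =128
r26=11010 pc3: +8 =136
r27=11011 pc4: +16 =152
r28=11100 pc3: +8 =160
r29=11101 pc4: +16 =176
r30=11110 pc4: +16 =192
r31=11111 pc5: +32 =224
r32=100000 pc1: +2 =226
r33=100001 pc2: +4 =230
r34=100010 pc2: +4 =234
r35=100011 pc3: +8 =242
r36=100100 pc2: +4 =246
r37=100101 pc3: +8 =254
r38=100110 pc3: +8 =262
r39=100111 pc4: +16 =278
r40=101000 pc2: +4 =282
r41=101001 pc3: +8 =290
r42=101010 pc3: +8 =298
r43=101011 pc4: +16 =314
r44=101100 pc3: +8 =322
r45=101101 pc4: +16 =338

Answer: 338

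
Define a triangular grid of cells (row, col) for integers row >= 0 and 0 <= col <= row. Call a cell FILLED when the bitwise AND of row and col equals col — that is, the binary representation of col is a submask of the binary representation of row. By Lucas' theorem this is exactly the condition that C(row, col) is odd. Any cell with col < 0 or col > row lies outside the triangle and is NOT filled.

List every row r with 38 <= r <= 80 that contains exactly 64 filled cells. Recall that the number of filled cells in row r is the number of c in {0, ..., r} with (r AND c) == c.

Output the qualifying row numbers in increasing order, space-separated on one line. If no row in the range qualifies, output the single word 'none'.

Row r has 2^popcount(r) filled cells, so we need popcount(r) = log2(64) = 6.
Scan r = 38..80 and keep those with exactly 6 one-bits:
r=38=100110 popcount=3 -> skip
r=39=100111 popcount=4 -> skip
r=40=101000 popcount=2 -> skip
r=41=101001 popcount=3 -> skip
r=42=101010 popcount=3 -> skip
r=43=101011 popcount=4 -> skip
r=44=101100 popcount=3 -> skip
r=45=101101 popcount=4 -> skip
r=46=101110 popcount=4 -> skip
r=47=101111 popcount=5 -> skip
r=48=110000 popcount=2 -> skip
r=49=110001 popcount=3 -> skip
r=50=110010 popcount=3 -> skip
r=51=110011 popcount=4 -> skip
r=52=110100 popcount=3 -> skip
r=53=110101 popcount=4 -> skip
r=54=110110 popcount=4 -> skip
r=55=110111 popcount=5 -> skip
r=56=111000 popcount=3 -> skip
r=57=111001 popcount=4 -> skip
r=58=111010 popcount=4 -> skip
r=59=111011 popcount=5 -> skip
r=60=111100 popcount=4 -> skip
r=61=111101 popcount=5 -> skip
r=62=111110 popcount=5 -> skip
r=63=111111 popcount=6 -> KEEP
r=64=1000000 popcount=1 -> skip
r=65=1000001 popcount=2 -> skip
r=66=1000010 popcount=2 -> skip
r=67=1000011 popcount=3 -> skip
r=68=1000100 popcount=2 -> skip
r=69=1000101 popcount=3 -> skip
r=70=1000110 popcount=3 -> skip
r=71=1000111 popcount=4 -> skip
r=72=1001000 popcount=2 -> skip
r=73=1001001 popcount=3 -> skip
r=74=1001010 popcount=3 -> skip
r=75=1001011 popcount=4 -> skip
r=76=1001100 popcount=3 -> skip
r=77=1001101 popcount=4 -> skip
r=78=1001110 popcount=4 -> skip
r=79=1001111 popcount=5 -> skip
r=80=1010000 popcount=2 -> skip
Kept rows: 63

Answer: 63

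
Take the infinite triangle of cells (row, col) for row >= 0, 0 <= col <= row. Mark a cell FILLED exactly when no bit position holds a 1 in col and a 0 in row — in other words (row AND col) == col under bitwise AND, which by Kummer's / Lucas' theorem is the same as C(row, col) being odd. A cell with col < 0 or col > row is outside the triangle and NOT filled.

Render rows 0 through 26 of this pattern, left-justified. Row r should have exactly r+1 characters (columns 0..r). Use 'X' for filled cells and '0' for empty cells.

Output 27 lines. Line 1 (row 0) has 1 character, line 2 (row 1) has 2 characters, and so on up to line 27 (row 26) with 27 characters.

Answer: X
XX
X0X
XXXX
X000X
XX00XX
X0X0X0X
XXXXXXXX
X0000000X
XX000000XX
X0X00000X0X
XXXX0000XXXX
X000X000X000X
XX00XX00XX00XX
X0X0X0X0X0X0X0X
XXXXXXXXXXXXXXXX
X000000000000000X
XX00000000000000XX
X0X0000000000000X0X
XXXX000000000000XXXX
X000X00000000000X000X
XX00XX0000000000XX00XX
X0X0X0X000000000X0X0X0X
XXXXXXXX00000000XXXXXXXX
X0000000X0000000X0000000X
XX000000XX000000XX000000XX
X0X00000X0X00000X0X00000X0X

Derivation:
r0=0: X
r1=1: XX
r2=10: X0X
r3=11: XXXX
r4=100: X000X
r5=101: XX00XX
r6=110: X0X0X0X
r7=111: XXXXXXXX
r8=1000: X0000000X
r9=1001: XX000000XX
r10=1010: X0X00000X0X
r11=1011: XXXX0000XXXX
r12=1100: X000X000X000X
r13=1101: XX00XX00XX00XX
r14=1110: X0X0X0X0X0X0X0X
r15=1111: XXXXXXXXXXXXXXXX
r16=10000: X000000000000000X
r17=10001: XX00000000000000XX
r18=10010: X0X0000000000000X0X
r19=10011: XXXX000000000000XXXX
r20=10100: X000X00000000000X000X
r21=10101: XX00XX0000000000XX00XX
r22=10110: X0X0X0X000000000X0X0X0X
r23=10111: XXXXXXXX00000000XXXXXXXX
r24=11000: X0000000X0000000X0000000X
r25=11001: XX000000XX000000XX000000XX
r26=11010: X0X00000X0X00000X0X00000X0X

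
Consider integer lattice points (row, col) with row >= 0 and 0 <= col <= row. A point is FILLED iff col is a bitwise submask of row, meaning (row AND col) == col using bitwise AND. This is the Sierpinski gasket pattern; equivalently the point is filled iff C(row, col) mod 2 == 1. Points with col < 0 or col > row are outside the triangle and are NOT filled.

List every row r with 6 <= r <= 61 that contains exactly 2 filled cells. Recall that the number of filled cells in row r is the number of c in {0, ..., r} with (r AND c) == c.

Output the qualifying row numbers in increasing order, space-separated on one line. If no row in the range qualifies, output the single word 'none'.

Row r has 2^popcount(r) filled cells, so we need popcount(r) = log2(2) = 1.
Scan r = 6..61 and keep those with exactly 1 one-bits:
r=6=110 popcount=2 -> skip
r=7=111 popcount=3 -> skip
r=8=1000 popcount=1 -> KEEP
r=9=1001 popcount=2 -> skip
r=10=1010 popcount=2 -> skip
r=11=1011 popcount=3 -> skip
r=12=1100 popcount=2 -> skip
r=13=1101 popcount=3 -> skip
r=14=1110 popcount=3 -> skip
r=15=1111 popcount=4 -> skip
r=16=10000 popcount=1 -> KEEP
r=17=10001 popcount=2 -> skip
r=18=10010 popcount=2 -> skip
r=19=10011 popcount=3 -> skip
r=20=10100 popcount=2 -> skip
r=21=10101 popcount=3 -> skip
r=22=10110 popcount=3 -> skip
r=23=10111 popcount=4 -> skip
r=24=11000 popcount=2 -> skip
r=25=11001 popcount=3 -> skip
r=26=11010 popcount=3 -> skip
r=27=11011 popcount=4 -> skip
r=28=11100 popcount=3 -> skip
r=29=11101 popcount=4 -> skip
r=30=11110 popcount=4 -> skip
r=31=11111 popcount=5 -> skip
r=32=100000 popcount=1 -> KEEP
r=33=100001 popcount=2 -> skip
r=34=100010 popcount=2 -> skip
r=35=100011 popcount=3 -> skip
r=36=100100 popcount=2 -> skip
r=37=100101 popcount=3 -> skip
r=38=100110 popcount=3 -> skip
r=39=100111 popcount=4 -> skip
r=40=101000 popcount=2 -> skip
r=41=101001 popcount=3 -> skip
r=42=101010 popcount=3 -> skip
r=43=101011 popcount=4 -> skip
r=44=101100 popcount=3 -> skip
r=45=101101 popcount=4 -> skip
r=46=101110 popcount=4 -> skip
r=47=101111 popcount=5 -> skip
r=48=110000 popcount=2 -> skip
r=49=110001 popcount=3 -> skip
r=50=110010 popcount=3 -> skip
r=51=110011 popcount=4 -> skip
r=52=110100 popcount=3 -> skip
r=53=110101 popcount=4 -> skip
r=54=110110 popcount=4 -> skip
r=55=110111 popcount=5 -> skip
r=56=111000 popcount=3 -> skip
r=57=111001 popcount=4 -> skip
r=58=111010 popcount=4 -> skip
r=59=111011 popcount=5 -> skip
r=60=111100 popcount=4 -> skip
r=61=111101 popcount=5 -> skip
Kept rows: 8 16 32

Answer: 8 16 32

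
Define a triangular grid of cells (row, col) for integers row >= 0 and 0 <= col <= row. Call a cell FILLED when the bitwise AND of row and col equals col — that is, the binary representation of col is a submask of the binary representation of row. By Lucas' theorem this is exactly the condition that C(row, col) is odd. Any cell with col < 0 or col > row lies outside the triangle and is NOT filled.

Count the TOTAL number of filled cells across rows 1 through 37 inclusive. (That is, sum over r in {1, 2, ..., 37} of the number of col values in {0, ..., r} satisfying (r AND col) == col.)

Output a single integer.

r1=1 pc1: +2 =2
r2=10 pc1: +2 =4
r3=11 pc2: +4 =8
r4=100 pc1: +2 =10
r5=101 pc2: +4 =14
r6=110 pc2: +4 =18
r7=111 pc3: +8 =26
r8=1000 pc1: +2 =28
r9=1001 pc2: +4 =32
r10=1010 pc2: +4 =36
r11=1011 pc3: +8 =44
r12=1100 pc2: +4 =48
r13=1101 pc3: +8 =56
r14=1110 pc3: +8 =64
r15=1111 pc4: +16 =80
r16=10000 pc1: +2 =82
r17=10001 pc2: +4 =86
r18=10010 pc2: +4 =90
r19=10011 pc3: +8 =98
r20=10100 pc2: +4 =102
r21=10101 pc3: +8 =110
r22=10110 pc3: +8 =118
r23=10111 pc4: +16 =134
r24=11000 pc2: +4 =138
r25=11001 pc3: +8 =146
r26=11010 pc3: +8 =154
r27=11011 pc4: +16 =170
r28=11100 pc3: +8 =178
r29=11101 pc4: +16 =194
r30=11110 pc4: +16 =210
r31=11111 pc5: +32 =242
r32=100000 pc1: +2 =244
r33=100001 pc2: +4 =248
r34=100010 pc2: +4 =252
r35=100011 pc3: +8 =260
r36=100100 pc2: +4 =264
r37=100101 pc3: +8 =272

Answer: 272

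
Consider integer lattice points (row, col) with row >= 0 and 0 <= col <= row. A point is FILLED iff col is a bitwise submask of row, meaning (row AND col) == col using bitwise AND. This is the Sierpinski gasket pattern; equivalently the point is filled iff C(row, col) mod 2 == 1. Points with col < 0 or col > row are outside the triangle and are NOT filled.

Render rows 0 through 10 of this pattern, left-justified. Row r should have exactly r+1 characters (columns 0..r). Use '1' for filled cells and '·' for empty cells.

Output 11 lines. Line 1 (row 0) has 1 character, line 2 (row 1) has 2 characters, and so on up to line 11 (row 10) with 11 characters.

r0=0: 1
r1=1: 11
r2=10: 1·1
r3=11: 1111
r4=100: 1···1
r5=101: 11··11
r6=110: 1·1·1·1
r7=111: 11111111
r8=1000: 1·······1
r9=1001: 11······11
r10=1010: 1·1·····1·1

Answer: 1
11
1·1
1111
1···1
11··11
1·1·1·1
11111111
1·······1
11······11
1·1·····1·1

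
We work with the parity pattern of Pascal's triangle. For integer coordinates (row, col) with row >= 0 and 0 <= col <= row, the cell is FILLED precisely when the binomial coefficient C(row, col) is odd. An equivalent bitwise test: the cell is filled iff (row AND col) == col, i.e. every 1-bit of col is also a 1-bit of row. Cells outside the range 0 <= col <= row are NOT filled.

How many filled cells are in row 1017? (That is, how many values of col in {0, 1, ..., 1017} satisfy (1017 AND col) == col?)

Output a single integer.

1017 in binary = 1111111001
popcount(1017) = number of 1-bits in 1111111001 = 8
A col c satisfies (1017 AND c) == c iff every set bit of c is also set in 1017; each of the 8 set bits of 1017 can independently be on or off in c.
count = 2^8 = 256

Answer: 256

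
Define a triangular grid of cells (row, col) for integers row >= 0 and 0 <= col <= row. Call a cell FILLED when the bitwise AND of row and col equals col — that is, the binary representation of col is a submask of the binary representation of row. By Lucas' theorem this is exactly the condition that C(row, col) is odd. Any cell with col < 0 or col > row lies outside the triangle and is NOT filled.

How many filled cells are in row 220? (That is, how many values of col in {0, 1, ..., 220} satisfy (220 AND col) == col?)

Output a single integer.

220 in binary = 11011100
popcount(220) = number of 1-bits in 11011100 = 5
A col c satisfies (220 AND c) == c iff every set bit of c is also set in 220; each of the 5 set bits of 220 can independently be on or off in c.
count = 2^5 = 32

Answer: 32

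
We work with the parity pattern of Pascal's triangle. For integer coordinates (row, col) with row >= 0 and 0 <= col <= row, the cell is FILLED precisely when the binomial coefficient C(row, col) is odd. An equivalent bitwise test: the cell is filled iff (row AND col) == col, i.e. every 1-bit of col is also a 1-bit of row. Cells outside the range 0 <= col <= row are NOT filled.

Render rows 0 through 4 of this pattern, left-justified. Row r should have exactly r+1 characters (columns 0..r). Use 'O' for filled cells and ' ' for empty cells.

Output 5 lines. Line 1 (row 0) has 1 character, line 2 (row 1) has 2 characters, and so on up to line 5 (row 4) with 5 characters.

r0=0: O
r1=1: OO
r2=10: O O
r3=11: OOOO
r4=100: O   O

Answer: O
OO
O O
OOOO
O   O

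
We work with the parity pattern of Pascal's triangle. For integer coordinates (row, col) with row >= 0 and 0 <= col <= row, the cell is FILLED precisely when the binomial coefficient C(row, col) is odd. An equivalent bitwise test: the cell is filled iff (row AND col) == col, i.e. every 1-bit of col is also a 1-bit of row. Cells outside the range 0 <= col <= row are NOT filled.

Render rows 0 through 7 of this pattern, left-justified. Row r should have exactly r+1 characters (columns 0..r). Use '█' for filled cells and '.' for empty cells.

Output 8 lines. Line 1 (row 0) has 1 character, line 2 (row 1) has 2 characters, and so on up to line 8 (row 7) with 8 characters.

Answer: █
██
█.█
████
█...█
██..██
█.█.█.█
████████

Derivation:
r0=0: █
r1=1: ██
r2=10: █.█
r3=11: ████
r4=100: █...█
r5=101: ██..██
r6=110: █.█.█.█
r7=111: ████████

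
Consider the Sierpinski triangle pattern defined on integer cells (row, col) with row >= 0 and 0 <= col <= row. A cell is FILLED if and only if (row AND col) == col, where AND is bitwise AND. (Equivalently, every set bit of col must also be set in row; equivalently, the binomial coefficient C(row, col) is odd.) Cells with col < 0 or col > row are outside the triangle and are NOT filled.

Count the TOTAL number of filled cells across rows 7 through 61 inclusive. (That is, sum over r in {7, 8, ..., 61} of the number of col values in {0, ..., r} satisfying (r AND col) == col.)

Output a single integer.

r7=111 pc3: +8 =8
r8=1000 pc1: +2 =10
r9=1001 pc2: +4 =14
r10=1010 pc2: +4 =18
r11=1011 pc3: +8 =26
r12=1100 pc2: +4 =30
r13=1101 pc3: +8 =38
r14=1110 pc3: +8 =46
r15=1111 pc4: +16 =62
r16=10000 pc1: +2 =64
r17=10001 pc2: +4 =68
r18=10010 pc2: +4 =72
r19=10011 pc3: +8 =80
r20=10100 pc2: +4 =84
r21=10101 pc3: +8 =92
r22=10110 pc3: +8 =100
r23=10111 pc4: +16 =116
r24=11000 pc2: +4 =120
r25=11001 pc3: +8 =128
r26=11010 pc3: +8 =136
r27=11011 pc4: +16 =152
r28=11100 pc3: +8 =160
r29=11101 pc4: +16 =176
r30=11110 pc4: +16 =192
r31=11111 pc5: +32 =224
r32=100000 pc1: +2 =226
r33=100001 pc2: +4 =230
r34=100010 pc2: +4 =234
r35=100011 pc3: +8 =242
r36=100100 pc2: +4 =246
r37=100101 pc3: +8 =254
r38=100110 pc3: +8 =262
r39=100111 pc4: +16 =278
r40=101000 pc2: +4 =282
r41=101001 pc3: +8 =290
r42=101010 pc3: +8 =298
r43=101011 pc4: +16 =314
r44=101100 pc3: +8 =322
r45=101101 pc4: +16 =338
r46=101110 pc4: +16 =354
r47=101111 pc5: +32 =386
r48=110000 pc2: +4 =390
r49=110001 pc3: +8 =398
r50=110010 pc3: +8 =406
r51=110011 pc4: +16 =422
r52=110100 pc3: +8 =430
r53=110101 pc4: +16 =446
r54=110110 pc4: +16 =462
r55=110111 pc5: +32 =494
r56=111000 pc3: +8 =502
r57=111001 pc4: +16 =518
r58=111010 pc4: +16 =534
r59=111011 pc5: +32 =566
r60=111100 pc4: +16 =582
r61=111101 pc5: +32 =614

Answer: 614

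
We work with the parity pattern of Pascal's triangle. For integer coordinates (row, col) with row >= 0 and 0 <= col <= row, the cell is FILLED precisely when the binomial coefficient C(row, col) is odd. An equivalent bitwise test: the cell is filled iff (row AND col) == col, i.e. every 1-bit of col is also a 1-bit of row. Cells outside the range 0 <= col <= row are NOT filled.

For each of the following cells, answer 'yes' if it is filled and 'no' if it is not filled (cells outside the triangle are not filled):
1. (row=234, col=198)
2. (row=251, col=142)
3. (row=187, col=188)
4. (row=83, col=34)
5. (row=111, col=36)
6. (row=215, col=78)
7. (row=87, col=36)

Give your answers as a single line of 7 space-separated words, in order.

Answer: no no no no yes no no

Derivation:
(234,198): row=0b11101010, col=0b11000110, row AND col = 0b11000010 = 194; 194 != 198 -> empty
(251,142): row=0b11111011, col=0b10001110, row AND col = 0b10001010 = 138; 138 != 142 -> empty
(187,188): col outside [0, 187] -> not filled
(83,34): row=0b1010011, col=0b100010, row AND col = 0b10 = 2; 2 != 34 -> empty
(111,36): row=0b1101111, col=0b100100, row AND col = 0b100100 = 36; 36 == 36 -> filled
(215,78): row=0b11010111, col=0b1001110, row AND col = 0b1000110 = 70; 70 != 78 -> empty
(87,36): row=0b1010111, col=0b100100, row AND col = 0b100 = 4; 4 != 36 -> empty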